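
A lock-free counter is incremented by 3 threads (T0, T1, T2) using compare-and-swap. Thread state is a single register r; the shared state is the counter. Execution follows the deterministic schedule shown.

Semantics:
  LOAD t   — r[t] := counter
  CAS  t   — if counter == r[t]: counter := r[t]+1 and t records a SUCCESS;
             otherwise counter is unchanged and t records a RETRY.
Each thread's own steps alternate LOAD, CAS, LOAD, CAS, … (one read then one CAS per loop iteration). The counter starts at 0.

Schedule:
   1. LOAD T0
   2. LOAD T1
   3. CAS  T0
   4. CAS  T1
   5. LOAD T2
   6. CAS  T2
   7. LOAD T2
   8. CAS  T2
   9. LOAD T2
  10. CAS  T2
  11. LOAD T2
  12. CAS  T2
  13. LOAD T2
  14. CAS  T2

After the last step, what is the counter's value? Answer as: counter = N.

counter = 6

T0 LOAD — after: cnt=0, r=0 — load
T1 LOAD — after: cnt=0, r=0 — load
T0 CAS — after: cnt=1, r=0 — ok
T1 CAS — after: cnt=1, r=0 — retry
T2 LOAD — after: cnt=1, r=1 — load
T2 CAS — after: cnt=2, r=1 — ok
T2 LOAD — after: cnt=2, r=2 — load
T2 CAS — after: cnt=3, r=2 — ok
T2 LOAD — after: cnt=3, r=3 — load
T2 CAS — after: cnt=4, r=3 — ok
T2 LOAD — after: cnt=4, r=4 — load
T2 CAS — after: cnt=5, r=4 — ok
T2 LOAD — after: cnt=5, r=5 — load
T2 CAS — after: cnt=6, r=5 — ok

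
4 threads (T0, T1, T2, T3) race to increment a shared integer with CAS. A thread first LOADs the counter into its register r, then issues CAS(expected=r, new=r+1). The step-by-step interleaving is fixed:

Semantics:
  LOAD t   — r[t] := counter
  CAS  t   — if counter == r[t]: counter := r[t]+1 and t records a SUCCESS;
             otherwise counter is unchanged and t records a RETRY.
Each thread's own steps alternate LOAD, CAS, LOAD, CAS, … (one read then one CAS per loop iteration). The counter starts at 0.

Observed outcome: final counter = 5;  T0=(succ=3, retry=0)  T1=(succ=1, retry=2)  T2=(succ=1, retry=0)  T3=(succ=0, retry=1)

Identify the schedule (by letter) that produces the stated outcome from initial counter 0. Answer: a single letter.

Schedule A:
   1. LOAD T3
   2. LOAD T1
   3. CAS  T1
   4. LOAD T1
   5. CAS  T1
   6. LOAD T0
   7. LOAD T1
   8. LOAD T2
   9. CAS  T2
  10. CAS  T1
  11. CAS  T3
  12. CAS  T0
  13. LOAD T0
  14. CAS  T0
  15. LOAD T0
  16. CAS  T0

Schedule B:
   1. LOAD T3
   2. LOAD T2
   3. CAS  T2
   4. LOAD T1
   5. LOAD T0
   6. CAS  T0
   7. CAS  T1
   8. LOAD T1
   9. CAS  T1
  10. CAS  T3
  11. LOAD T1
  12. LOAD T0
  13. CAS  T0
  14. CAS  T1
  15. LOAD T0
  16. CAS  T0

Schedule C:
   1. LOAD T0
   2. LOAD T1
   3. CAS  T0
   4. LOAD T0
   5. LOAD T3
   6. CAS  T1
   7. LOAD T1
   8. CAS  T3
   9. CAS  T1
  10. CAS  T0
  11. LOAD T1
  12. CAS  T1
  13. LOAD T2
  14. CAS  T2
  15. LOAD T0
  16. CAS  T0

Tracing schedule B:
1. LOAD T3 → mem=0 r[T3]=0 [LOAD]
2. LOAD T2 → mem=0 r[T2]=0 [LOAD]
3. CAS T2 → mem=1 r[T2]=0 [OK]
4. LOAD T1 → mem=1 r[T1]=1 [LOAD]
5. LOAD T0 → mem=1 r[T0]=1 [LOAD]
6. CAS T0 → mem=2 r[T0]=1 [OK]
7. CAS T1 → mem=2 r[T1]=1 [RETRY]
8. LOAD T1 → mem=2 r[T1]=2 [LOAD]
9. CAS T1 → mem=3 r[T1]=2 [OK]
10. CAS T3 → mem=3 r[T3]=0 [RETRY]
11. LOAD T1 → mem=3 r[T1]=3 [LOAD]
12. LOAD T0 → mem=3 r[T0]=3 [LOAD]
13. CAS T0 → mem=4 r[T0]=3 [OK]
14. CAS T1 → mem=4 r[T1]=3 [RETRY]
15. LOAD T0 → mem=4 r[T0]=4 [LOAD]
16. CAS T0 → mem=5 r[T0]=4 [OK]

B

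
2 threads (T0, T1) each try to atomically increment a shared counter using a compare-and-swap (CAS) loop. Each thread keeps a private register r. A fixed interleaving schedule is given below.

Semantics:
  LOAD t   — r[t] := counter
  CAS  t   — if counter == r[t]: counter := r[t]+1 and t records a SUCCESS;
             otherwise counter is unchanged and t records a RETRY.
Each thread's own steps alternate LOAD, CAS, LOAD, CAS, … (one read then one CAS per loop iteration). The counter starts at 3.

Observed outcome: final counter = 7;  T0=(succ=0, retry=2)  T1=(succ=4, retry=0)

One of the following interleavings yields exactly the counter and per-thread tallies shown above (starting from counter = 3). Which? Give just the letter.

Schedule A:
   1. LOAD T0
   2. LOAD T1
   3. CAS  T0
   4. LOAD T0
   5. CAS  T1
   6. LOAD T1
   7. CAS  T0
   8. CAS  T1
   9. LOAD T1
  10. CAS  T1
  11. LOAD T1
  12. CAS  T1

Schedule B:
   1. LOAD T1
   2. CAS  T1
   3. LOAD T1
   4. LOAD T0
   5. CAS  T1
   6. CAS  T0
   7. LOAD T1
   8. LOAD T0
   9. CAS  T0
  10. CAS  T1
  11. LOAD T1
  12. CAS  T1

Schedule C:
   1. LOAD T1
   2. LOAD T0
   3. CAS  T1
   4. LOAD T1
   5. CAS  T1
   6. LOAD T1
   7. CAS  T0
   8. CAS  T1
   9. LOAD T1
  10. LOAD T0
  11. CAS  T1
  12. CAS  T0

Simulating candidate C:
step 1: T1 LOAD ⇒ load; ctr=3 reg=3
step 2: T0 LOAD ⇒ load; ctr=3 reg=3
step 3: T1 CAS ⇒ ok; ctr=4 reg=3
step 4: T1 LOAD ⇒ load; ctr=4 reg=4
step 5: T1 CAS ⇒ ok; ctr=5 reg=4
step 6: T1 LOAD ⇒ load; ctr=5 reg=5
step 7: T0 CAS ⇒ retry; ctr=5 reg=3
step 8: T1 CAS ⇒ ok; ctr=6 reg=5
step 9: T1 LOAD ⇒ load; ctr=6 reg=6
step 10: T0 LOAD ⇒ load; ctr=6 reg=6
step 11: T1 CAS ⇒ ok; ctr=7 reg=6
step 12: T0 CAS ⇒ retry; ctr=7 reg=6

C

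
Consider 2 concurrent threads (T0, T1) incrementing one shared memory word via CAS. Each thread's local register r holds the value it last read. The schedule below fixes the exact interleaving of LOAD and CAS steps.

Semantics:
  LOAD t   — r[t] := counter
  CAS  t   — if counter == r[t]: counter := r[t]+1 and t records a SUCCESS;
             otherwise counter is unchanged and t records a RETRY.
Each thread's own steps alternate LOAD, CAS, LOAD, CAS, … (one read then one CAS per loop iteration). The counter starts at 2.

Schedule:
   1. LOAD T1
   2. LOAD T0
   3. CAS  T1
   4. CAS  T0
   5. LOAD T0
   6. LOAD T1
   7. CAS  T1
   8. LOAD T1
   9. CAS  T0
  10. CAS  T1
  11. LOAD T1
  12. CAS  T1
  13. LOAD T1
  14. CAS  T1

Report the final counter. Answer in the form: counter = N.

1. LOAD T1 → mem=2 r[T1]=2 [LOAD]
2. LOAD T0 → mem=2 r[T0]=2 [LOAD]
3. CAS T1 → mem=3 r[T1]=2 [OK]
4. CAS T0 → mem=3 r[T0]=2 [RETRY]
5. LOAD T0 → mem=3 r[T0]=3 [LOAD]
6. LOAD T1 → mem=3 r[T1]=3 [LOAD]
7. CAS T1 → mem=4 r[T1]=3 [OK]
8. LOAD T1 → mem=4 r[T1]=4 [LOAD]
9. CAS T0 → mem=4 r[T0]=3 [RETRY]
10. CAS T1 → mem=5 r[T1]=4 [OK]
11. LOAD T1 → mem=5 r[T1]=5 [LOAD]
12. CAS T1 → mem=6 r[T1]=5 [OK]
13. LOAD T1 → mem=6 r[T1]=6 [LOAD]
14. CAS T1 → mem=7 r[T1]=6 [OK]

counter = 7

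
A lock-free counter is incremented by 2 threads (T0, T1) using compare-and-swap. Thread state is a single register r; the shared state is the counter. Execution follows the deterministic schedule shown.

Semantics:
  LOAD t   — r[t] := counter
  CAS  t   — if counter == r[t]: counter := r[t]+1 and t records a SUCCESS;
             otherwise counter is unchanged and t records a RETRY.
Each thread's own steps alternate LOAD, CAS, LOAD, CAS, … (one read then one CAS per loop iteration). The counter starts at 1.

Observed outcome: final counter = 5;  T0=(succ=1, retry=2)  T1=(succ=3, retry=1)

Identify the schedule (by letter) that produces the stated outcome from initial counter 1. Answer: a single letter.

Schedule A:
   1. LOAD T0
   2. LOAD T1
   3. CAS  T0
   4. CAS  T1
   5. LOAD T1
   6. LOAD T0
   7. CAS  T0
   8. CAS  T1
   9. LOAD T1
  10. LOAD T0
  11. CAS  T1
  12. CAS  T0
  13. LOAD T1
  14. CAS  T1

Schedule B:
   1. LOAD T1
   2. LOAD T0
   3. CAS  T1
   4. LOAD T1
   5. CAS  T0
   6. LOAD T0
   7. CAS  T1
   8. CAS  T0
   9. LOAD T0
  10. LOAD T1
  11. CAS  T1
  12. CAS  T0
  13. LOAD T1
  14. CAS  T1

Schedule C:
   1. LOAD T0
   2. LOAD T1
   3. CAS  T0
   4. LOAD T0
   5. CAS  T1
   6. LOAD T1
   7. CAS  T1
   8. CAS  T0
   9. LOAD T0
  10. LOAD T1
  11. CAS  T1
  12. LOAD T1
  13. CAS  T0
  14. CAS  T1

C

Simulating candidate C:
   1) LOAD T0:  M=1  r_T0=1
   2) LOAD T1:  M=1  r_T1=1
   3) CAS  T0:  M=2  r_T0=1 ✓
   4) LOAD T0:  M=2  r_T0=2
   5) CAS  T1:  M=2  r_T1=1 ✗
   6) LOAD T1:  M=2  r_T1=2
   7) CAS  T1:  M=3  r_T1=2 ✓
   8) CAS  T0:  M=3  r_T0=2 ✗
   9) LOAD T0:  M=3  r_T0=3
  10) LOAD T1:  M=3  r_T1=3
  11) CAS  T1:  M=4  r_T1=3 ✓
  12) LOAD T1:  M=4  r_T1=4
  13) CAS  T0:  M=4  r_T0=3 ✗
  14) CAS  T1:  M=5  r_T1=4 ✓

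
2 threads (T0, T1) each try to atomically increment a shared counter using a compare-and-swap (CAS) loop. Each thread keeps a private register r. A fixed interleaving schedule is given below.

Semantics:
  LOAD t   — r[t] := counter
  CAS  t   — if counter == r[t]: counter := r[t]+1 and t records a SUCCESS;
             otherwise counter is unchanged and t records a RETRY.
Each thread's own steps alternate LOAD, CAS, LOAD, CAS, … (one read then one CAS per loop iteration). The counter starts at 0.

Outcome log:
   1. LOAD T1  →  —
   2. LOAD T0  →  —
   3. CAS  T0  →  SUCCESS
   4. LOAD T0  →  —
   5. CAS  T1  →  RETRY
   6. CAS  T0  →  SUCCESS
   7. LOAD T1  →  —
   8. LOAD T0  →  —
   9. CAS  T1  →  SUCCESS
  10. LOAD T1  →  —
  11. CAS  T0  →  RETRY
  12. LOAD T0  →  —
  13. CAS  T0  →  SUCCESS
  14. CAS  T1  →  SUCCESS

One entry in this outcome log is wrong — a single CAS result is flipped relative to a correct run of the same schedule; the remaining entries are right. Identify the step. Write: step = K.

step = 14

Correct run:
[1] T1.load  rd  (counter 0, T1.r 0)
[2] T0.load  rd  (counter 0, T0.r 0)
[3] T0.cas  hit  (counter 1, T0.r 0)
[4] T0.load  rd  (counter 1, T0.r 1)
[5] T1.cas  miss  (counter 1, T1.r 0)
[6] T0.cas  hit  (counter 2, T0.r 1)
[7] T1.load  rd  (counter 2, T1.r 2)
[8] T0.load  rd  (counter 2, T0.r 2)
[9] T1.cas  hit  (counter 3, T1.r 2)
[10] T1.load  rd  (counter 3, T1.r 3)
[11] T0.cas  miss  (counter 3, T0.r 2)
[12] T0.load  rd  (counter 3, T0.r 3)
[13] T0.cas  hit  (counter 4, T0.r 3)
[14] T1.cas  miss  (counter 4, T1.r 3)
Mismatch at 14.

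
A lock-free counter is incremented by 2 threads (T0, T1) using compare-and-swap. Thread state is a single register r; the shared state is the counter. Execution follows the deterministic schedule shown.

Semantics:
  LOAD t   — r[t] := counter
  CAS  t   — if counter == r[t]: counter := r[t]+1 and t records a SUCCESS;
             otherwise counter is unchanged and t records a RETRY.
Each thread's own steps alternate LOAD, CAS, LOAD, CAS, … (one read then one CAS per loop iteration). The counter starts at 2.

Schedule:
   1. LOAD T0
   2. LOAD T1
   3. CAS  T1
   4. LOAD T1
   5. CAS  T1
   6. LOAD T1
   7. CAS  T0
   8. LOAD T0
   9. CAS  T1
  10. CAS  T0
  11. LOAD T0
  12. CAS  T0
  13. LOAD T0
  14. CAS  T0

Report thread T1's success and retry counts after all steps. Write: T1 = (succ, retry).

[1] T0.load  rd  (counter 2, T0.r 2)
[2] T1.load  rd  (counter 2, T1.r 2)
[3] T1.cas  hit  (counter 3, T1.r 2)
[4] T1.load  rd  (counter 3, T1.r 3)
[5] T1.cas  hit  (counter 4, T1.r 3)
[6] T1.load  rd  (counter 4, T1.r 4)
[7] T0.cas  miss  (counter 4, T0.r 2)
[8] T0.load  rd  (counter 4, T0.r 4)
[9] T1.cas  hit  (counter 5, T1.r 4)
[10] T0.cas  miss  (counter 5, T0.r 4)
[11] T0.load  rd  (counter 5, T0.r 5)
[12] T0.cas  hit  (counter 6, T0.r 5)
[13] T0.load  rd  (counter 6, T0.r 6)
[14] T0.cas  hit  (counter 7, T0.r 6)

T1 = (3, 0)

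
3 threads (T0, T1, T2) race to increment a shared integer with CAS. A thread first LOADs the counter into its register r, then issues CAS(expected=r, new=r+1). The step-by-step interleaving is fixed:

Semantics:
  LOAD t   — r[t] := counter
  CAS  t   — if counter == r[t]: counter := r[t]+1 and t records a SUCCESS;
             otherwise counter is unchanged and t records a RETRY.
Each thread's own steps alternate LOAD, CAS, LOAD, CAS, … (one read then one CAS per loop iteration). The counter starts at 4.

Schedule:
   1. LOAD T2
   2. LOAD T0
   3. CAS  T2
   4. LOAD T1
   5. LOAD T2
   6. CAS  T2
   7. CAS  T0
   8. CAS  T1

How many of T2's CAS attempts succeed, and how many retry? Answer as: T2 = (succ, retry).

T2 = (2, 0)

#1 T2 reads 4
#2 T0 reads 4
#3 T2 CAS(4→5) writes; counter now 5
#4 T1 reads 5
#5 T2 reads 5
#6 T2 CAS(5→6) writes; counter now 6
#7 T0 CAS(4→5) fails; counter now 6
#8 T1 CAS(5→6) fails; counter now 6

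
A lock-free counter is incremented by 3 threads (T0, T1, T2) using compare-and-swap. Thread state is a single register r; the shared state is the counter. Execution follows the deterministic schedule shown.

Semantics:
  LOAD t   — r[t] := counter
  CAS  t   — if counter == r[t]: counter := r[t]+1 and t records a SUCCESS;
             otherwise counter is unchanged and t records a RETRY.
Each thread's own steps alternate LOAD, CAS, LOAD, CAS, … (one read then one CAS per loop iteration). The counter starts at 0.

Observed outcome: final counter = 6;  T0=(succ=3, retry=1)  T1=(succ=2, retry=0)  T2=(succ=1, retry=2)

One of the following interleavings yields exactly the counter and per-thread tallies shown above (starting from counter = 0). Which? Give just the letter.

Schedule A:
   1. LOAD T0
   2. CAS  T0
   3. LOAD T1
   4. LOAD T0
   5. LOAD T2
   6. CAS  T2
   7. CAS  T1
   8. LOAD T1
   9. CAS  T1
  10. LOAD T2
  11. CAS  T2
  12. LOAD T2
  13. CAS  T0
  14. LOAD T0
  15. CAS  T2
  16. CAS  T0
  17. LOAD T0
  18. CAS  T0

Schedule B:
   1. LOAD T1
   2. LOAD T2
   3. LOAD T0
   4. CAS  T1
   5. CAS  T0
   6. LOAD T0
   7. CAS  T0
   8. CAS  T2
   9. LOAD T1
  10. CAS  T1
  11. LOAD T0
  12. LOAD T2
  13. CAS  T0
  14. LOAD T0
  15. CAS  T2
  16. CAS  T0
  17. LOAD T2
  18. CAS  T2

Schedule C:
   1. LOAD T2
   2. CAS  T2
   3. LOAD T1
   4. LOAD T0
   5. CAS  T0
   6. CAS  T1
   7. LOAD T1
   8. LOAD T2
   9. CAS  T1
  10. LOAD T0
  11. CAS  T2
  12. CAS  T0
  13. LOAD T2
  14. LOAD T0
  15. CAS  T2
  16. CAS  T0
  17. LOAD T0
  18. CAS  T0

B

Run B:
T1 LOAD — after: cnt=0, r=0 — load
T2 LOAD — after: cnt=0, r=0 — load
T0 LOAD — after: cnt=0, r=0 — load
T1 CAS — after: cnt=1, r=0 — ok
T0 CAS — after: cnt=1, r=0 — retry
T0 LOAD — after: cnt=1, r=1 — load
T0 CAS — after: cnt=2, r=1 — ok
T2 CAS — after: cnt=2, r=0 — retry
T1 LOAD — after: cnt=2, r=2 — load
T1 CAS — after: cnt=3, r=2 — ok
T0 LOAD — after: cnt=3, r=3 — load
T2 LOAD — after: cnt=3, r=3 — load
T0 CAS — after: cnt=4, r=3 — ok
T0 LOAD — after: cnt=4, r=4 — load
T2 CAS — after: cnt=4, r=3 — retry
T0 CAS — after: cnt=5, r=4 — ok
T2 LOAD — after: cnt=5, r=5 — load
T2 CAS — after: cnt=6, r=5 — ok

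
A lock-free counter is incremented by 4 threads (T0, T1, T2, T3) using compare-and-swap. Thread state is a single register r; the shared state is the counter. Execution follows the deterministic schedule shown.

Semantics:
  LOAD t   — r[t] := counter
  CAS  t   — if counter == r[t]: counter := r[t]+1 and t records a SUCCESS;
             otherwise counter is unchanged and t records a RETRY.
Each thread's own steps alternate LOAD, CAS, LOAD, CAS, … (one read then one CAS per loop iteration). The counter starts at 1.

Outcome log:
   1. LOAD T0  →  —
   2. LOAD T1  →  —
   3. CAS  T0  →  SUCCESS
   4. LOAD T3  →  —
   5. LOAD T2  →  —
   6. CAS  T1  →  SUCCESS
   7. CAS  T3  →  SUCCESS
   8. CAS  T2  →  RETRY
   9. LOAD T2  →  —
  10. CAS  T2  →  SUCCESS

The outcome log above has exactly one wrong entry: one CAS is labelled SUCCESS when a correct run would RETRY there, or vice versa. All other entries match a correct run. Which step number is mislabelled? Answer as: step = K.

Re-executing:
#1 T0 reads 1
#2 T1 reads 1
#3 T0 CAS(1→2) writes; counter now 2
#4 T3 reads 2
#5 T2 reads 2
#6 T1 CAS(1→2) fails; counter now 2
#7 T3 CAS(2→3) writes; counter now 3
#8 T2 CAS(2→3) fails; counter now 3
#9 T2 reads 3
#10 T2 CAS(3→4) writes; counter now 4
Log disagrees first at step 6.

step = 6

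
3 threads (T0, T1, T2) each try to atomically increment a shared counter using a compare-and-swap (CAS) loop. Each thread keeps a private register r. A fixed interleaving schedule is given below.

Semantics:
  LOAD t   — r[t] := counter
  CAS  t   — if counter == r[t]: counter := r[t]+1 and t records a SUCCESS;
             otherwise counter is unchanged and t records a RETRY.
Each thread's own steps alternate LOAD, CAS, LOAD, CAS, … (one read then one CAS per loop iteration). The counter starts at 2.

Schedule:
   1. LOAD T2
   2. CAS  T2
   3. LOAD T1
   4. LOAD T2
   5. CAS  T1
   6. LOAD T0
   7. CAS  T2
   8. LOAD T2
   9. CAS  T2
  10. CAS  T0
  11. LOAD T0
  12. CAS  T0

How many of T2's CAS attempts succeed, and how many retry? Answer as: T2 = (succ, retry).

[1] T2.load  rd  (counter 2, T2.r 2)
[2] T2.cas  hit  (counter 3, T2.r 2)
[3] T1.load  rd  (counter 3, T1.r 3)
[4] T2.load  rd  (counter 3, T2.r 3)
[5] T1.cas  hit  (counter 4, T1.r 3)
[6] T0.load  rd  (counter 4, T0.r 4)
[7] T2.cas  miss  (counter 4, T2.r 3)
[8] T2.load  rd  (counter 4, T2.r 4)
[9] T2.cas  hit  (counter 5, T2.r 4)
[10] T0.cas  miss  (counter 5, T0.r 4)
[11] T0.load  rd  (counter 5, T0.r 5)
[12] T0.cas  hit  (counter 6, T0.r 5)

T2 = (2, 1)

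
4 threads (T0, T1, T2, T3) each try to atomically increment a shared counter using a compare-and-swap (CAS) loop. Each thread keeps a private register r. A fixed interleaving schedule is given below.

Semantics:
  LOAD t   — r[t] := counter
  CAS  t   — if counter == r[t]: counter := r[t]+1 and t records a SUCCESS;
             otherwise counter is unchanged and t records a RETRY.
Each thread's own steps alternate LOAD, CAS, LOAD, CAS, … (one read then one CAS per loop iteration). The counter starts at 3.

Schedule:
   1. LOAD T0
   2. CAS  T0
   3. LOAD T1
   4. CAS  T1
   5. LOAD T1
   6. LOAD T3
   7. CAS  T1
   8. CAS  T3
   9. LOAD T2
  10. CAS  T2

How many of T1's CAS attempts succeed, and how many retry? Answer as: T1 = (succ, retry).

T1 = (2, 0)

   1) LOAD T0:  M=3  r_T0=3
   2) CAS  T0:  M=4  r_T0=3 ✓
   3) LOAD T1:  M=4  r_T1=4
   4) CAS  T1:  M=5  r_T1=4 ✓
   5) LOAD T1:  M=5  r_T1=5
   6) LOAD T3:  M=5  r_T3=5
   7) CAS  T1:  M=6  r_T1=5 ✓
   8) CAS  T3:  M=6  r_T3=5 ✗
   9) LOAD T2:  M=6  r_T2=6
  10) CAS  T2:  M=7  r_T2=6 ✓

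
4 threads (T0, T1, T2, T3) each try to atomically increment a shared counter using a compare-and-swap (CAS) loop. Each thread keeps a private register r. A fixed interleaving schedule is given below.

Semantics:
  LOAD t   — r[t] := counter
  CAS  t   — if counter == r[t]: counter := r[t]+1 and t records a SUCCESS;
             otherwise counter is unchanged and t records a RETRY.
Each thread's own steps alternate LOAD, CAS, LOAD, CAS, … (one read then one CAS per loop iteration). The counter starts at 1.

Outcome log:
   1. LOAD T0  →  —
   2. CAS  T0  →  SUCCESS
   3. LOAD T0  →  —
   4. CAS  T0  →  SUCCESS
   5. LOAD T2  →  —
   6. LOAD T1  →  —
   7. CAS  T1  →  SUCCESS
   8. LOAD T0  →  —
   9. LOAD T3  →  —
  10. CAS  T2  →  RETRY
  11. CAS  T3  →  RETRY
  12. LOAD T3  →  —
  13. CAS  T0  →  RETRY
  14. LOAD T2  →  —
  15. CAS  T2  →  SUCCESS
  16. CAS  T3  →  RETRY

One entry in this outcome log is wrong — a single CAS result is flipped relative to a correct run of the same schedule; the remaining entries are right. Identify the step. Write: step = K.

Re-executing:
[1] T0.load  rd  (counter 1, T0.r 1)
[2] T0.cas  hit  (counter 2, T0.r 1)
[3] T0.load  rd  (counter 2, T0.r 2)
[4] T0.cas  hit  (counter 3, T0.r 2)
[5] T2.load  rd  (counter 3, T2.r 3)
[6] T1.load  rd  (counter 3, T1.r 3)
[7] T1.cas  hit  (counter 4, T1.r 3)
[8] T0.load  rd  (counter 4, T0.r 4)
[9] T3.load  rd  (counter 4, T3.r 4)
[10] T2.cas  miss  (counter 4, T2.r 3)
[11] T3.cas  hit  (counter 5, T3.r 4)
[12] T3.load  rd  (counter 5, T3.r 5)
[13] T0.cas  miss  (counter 5, T0.r 4)
[14] T2.load  rd  (counter 5, T2.r 5)
[15] T2.cas  hit  (counter 6, T2.r 5)
[16] T3.cas  miss  (counter 6, T3.r 5)
Flip is step 11.

step = 11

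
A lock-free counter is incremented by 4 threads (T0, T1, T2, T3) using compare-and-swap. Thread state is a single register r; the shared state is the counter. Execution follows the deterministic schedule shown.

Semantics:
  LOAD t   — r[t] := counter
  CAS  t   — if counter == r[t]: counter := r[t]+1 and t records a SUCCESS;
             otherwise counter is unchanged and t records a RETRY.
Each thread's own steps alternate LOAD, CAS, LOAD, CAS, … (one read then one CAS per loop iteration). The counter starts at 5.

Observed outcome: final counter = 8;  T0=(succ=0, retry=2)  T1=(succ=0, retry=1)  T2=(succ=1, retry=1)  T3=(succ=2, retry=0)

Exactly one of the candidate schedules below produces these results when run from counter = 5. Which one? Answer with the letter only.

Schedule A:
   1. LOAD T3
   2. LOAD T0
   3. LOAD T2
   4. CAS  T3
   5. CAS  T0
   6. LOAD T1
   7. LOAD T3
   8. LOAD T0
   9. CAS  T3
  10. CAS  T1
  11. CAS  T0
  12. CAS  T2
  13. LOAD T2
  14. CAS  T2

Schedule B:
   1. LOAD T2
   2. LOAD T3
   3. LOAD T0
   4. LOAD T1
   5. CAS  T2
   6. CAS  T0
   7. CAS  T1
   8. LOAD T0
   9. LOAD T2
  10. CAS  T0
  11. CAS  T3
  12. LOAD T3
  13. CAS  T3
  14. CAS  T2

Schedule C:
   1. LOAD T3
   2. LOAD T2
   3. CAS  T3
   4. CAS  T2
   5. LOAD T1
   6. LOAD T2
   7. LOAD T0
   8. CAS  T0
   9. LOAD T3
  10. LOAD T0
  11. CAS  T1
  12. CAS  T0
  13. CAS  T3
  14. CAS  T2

A

Simulating candidate A:
step 1: T3 LOAD ⇒ load; ctr=5 reg=5
step 2: T0 LOAD ⇒ load; ctr=5 reg=5
step 3: T2 LOAD ⇒ load; ctr=5 reg=5
step 4: T3 CAS ⇒ ok; ctr=6 reg=5
step 5: T0 CAS ⇒ retry; ctr=6 reg=5
step 6: T1 LOAD ⇒ load; ctr=6 reg=6
step 7: T3 LOAD ⇒ load; ctr=6 reg=6
step 8: T0 LOAD ⇒ load; ctr=6 reg=6
step 9: T3 CAS ⇒ ok; ctr=7 reg=6
step 10: T1 CAS ⇒ retry; ctr=7 reg=6
step 11: T0 CAS ⇒ retry; ctr=7 reg=6
step 12: T2 CAS ⇒ retry; ctr=7 reg=5
step 13: T2 LOAD ⇒ load; ctr=7 reg=7
step 14: T2 CAS ⇒ ok; ctr=8 reg=7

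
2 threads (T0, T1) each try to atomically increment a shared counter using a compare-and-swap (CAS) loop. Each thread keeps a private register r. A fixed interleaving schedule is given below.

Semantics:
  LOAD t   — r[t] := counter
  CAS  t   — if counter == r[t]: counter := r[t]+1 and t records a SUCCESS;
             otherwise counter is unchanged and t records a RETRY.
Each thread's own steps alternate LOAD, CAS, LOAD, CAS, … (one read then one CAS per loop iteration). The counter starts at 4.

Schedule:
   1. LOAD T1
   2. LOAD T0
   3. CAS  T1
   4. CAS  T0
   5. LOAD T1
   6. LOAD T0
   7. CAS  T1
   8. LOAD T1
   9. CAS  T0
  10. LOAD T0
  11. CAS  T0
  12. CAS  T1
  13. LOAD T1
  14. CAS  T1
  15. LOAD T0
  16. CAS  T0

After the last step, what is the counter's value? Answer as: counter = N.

counter = 9

T1 LOAD — after: cnt=4, r=4 — load
T0 LOAD — after: cnt=4, r=4 — load
T1 CAS — after: cnt=5, r=4 — ok
T0 CAS — after: cnt=5, r=4 — retry
T1 LOAD — after: cnt=5, r=5 — load
T0 LOAD — after: cnt=5, r=5 — load
T1 CAS — after: cnt=6, r=5 — ok
T1 LOAD — after: cnt=6, r=6 — load
T0 CAS — after: cnt=6, r=5 — retry
T0 LOAD — after: cnt=6, r=6 — load
T0 CAS — after: cnt=7, r=6 — ok
T1 CAS — after: cnt=7, r=6 — retry
T1 LOAD — after: cnt=7, r=7 — load
T1 CAS — after: cnt=8, r=7 — ok
T0 LOAD — after: cnt=8, r=8 — load
T0 CAS — after: cnt=9, r=8 — ok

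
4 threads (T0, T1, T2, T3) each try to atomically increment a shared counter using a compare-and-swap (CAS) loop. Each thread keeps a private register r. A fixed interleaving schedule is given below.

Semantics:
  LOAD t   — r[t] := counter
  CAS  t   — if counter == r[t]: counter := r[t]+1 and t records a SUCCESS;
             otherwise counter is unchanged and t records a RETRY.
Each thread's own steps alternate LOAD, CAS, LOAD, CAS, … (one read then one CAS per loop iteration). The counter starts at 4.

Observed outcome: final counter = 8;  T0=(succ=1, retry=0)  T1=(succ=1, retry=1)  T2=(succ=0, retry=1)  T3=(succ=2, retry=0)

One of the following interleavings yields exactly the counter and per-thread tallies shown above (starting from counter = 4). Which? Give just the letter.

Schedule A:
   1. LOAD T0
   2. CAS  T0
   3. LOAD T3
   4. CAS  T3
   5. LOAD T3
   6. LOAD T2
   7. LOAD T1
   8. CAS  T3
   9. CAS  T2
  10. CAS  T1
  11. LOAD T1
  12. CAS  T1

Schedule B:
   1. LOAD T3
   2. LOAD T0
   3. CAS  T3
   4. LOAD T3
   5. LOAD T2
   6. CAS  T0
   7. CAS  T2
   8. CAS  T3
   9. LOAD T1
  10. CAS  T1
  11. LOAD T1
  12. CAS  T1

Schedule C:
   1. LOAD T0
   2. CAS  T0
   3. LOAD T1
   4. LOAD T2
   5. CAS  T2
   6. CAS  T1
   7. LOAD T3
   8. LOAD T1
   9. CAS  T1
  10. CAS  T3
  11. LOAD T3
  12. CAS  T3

Run A:
1. LOAD T0 → mem=4 r[T0]=4 [LOAD]
2. CAS T0 → mem=5 r[T0]=4 [OK]
3. LOAD T3 → mem=5 r[T3]=5 [LOAD]
4. CAS T3 → mem=6 r[T3]=5 [OK]
5. LOAD T3 → mem=6 r[T3]=6 [LOAD]
6. LOAD T2 → mem=6 r[T2]=6 [LOAD]
7. LOAD T1 → mem=6 r[T1]=6 [LOAD]
8. CAS T3 → mem=7 r[T3]=6 [OK]
9. CAS T2 → mem=7 r[T2]=6 [RETRY]
10. CAS T1 → mem=7 r[T1]=6 [RETRY]
11. LOAD T1 → mem=7 r[T1]=7 [LOAD]
12. CAS T1 → mem=8 r[T1]=7 [OK]

A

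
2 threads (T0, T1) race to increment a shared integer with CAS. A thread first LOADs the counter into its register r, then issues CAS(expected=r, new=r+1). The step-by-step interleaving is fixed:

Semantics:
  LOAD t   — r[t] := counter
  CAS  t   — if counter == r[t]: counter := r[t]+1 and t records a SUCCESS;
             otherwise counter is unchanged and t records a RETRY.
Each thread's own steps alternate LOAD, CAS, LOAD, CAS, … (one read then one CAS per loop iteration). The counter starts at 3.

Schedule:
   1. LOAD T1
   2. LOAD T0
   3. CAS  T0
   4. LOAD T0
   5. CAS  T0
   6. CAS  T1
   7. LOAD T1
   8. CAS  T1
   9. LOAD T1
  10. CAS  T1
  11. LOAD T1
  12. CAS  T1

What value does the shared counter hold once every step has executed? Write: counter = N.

counter = 8

1. LOAD T1 → mem=3 r[T1]=3 [LOAD]
2. LOAD T0 → mem=3 r[T0]=3 [LOAD]
3. CAS T0 → mem=4 r[T0]=3 [OK]
4. LOAD T0 → mem=4 r[T0]=4 [LOAD]
5. CAS T0 → mem=5 r[T0]=4 [OK]
6. CAS T1 → mem=5 r[T1]=3 [RETRY]
7. LOAD T1 → mem=5 r[T1]=5 [LOAD]
8. CAS T1 → mem=6 r[T1]=5 [OK]
9. LOAD T1 → mem=6 r[T1]=6 [LOAD]
10. CAS T1 → mem=7 r[T1]=6 [OK]
11. LOAD T1 → mem=7 r[T1]=7 [LOAD]
12. CAS T1 → mem=8 r[T1]=7 [OK]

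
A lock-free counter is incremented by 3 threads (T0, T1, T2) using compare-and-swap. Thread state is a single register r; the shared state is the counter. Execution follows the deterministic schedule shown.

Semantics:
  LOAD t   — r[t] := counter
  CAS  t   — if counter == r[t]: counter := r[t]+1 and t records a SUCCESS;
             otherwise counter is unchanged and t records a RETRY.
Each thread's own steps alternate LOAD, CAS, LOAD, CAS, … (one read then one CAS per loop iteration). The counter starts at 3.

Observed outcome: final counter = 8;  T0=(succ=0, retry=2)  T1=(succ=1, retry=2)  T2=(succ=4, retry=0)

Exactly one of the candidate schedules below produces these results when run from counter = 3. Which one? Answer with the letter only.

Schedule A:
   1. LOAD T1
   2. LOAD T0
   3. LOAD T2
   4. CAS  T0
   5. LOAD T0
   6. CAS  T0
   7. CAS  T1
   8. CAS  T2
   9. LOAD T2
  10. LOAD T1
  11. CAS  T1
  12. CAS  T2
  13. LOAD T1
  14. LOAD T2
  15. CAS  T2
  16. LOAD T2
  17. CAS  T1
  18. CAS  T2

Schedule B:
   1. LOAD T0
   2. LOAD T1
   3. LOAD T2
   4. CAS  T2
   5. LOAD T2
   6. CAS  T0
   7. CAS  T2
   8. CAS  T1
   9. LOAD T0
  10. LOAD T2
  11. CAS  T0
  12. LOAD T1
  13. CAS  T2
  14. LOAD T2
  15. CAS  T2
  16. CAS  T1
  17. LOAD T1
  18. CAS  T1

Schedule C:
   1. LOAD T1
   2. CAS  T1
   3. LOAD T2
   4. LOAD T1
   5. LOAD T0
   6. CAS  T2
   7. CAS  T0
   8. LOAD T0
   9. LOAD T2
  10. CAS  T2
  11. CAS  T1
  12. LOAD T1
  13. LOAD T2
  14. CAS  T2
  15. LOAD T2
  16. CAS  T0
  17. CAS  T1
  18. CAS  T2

Run C:
step 1: T1 LOAD ⇒ load; ctr=3 reg=3
step 2: T1 CAS ⇒ ok; ctr=4 reg=3
step 3: T2 LOAD ⇒ load; ctr=4 reg=4
step 4: T1 LOAD ⇒ load; ctr=4 reg=4
step 5: T0 LOAD ⇒ load; ctr=4 reg=4
step 6: T2 CAS ⇒ ok; ctr=5 reg=4
step 7: T0 CAS ⇒ retry; ctr=5 reg=4
step 8: T0 LOAD ⇒ load; ctr=5 reg=5
step 9: T2 LOAD ⇒ load; ctr=5 reg=5
step 10: T2 CAS ⇒ ok; ctr=6 reg=5
step 11: T1 CAS ⇒ retry; ctr=6 reg=4
step 12: T1 LOAD ⇒ load; ctr=6 reg=6
step 13: T2 LOAD ⇒ load; ctr=6 reg=6
step 14: T2 CAS ⇒ ok; ctr=7 reg=6
step 15: T2 LOAD ⇒ load; ctr=7 reg=7
step 16: T0 CAS ⇒ retry; ctr=7 reg=5
step 17: T1 CAS ⇒ retry; ctr=7 reg=6
step 18: T2 CAS ⇒ ok; ctr=8 reg=7

C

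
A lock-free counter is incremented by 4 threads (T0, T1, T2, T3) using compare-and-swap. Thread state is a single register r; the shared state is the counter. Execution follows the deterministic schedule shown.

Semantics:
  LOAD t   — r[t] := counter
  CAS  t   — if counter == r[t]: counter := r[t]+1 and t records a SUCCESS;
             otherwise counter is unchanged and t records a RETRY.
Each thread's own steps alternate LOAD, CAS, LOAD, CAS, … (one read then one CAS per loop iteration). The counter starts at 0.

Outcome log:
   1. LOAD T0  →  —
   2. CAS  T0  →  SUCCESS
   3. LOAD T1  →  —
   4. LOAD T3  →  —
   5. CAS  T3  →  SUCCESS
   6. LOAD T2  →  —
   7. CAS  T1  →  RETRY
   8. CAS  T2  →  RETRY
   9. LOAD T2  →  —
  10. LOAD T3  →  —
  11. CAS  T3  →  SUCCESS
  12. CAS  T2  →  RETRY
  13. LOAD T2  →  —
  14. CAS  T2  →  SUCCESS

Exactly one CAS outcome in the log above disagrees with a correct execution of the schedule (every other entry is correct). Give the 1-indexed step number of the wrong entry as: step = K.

step = 8

Correct run:
T0 LOAD — after: cnt=0, r=0 — load
T0 CAS — after: cnt=1, r=0 — ok
T1 LOAD — after: cnt=1, r=1 — load
T3 LOAD — after: cnt=1, r=1 — load
T3 CAS — after: cnt=2, r=1 — ok
T2 LOAD — after: cnt=2, r=2 — load
T1 CAS — after: cnt=2, r=1 — retry
T2 CAS — after: cnt=3, r=2 — ok
T2 LOAD — after: cnt=3, r=3 — load
T3 LOAD — after: cnt=3, r=3 — load
T3 CAS — after: cnt=4, r=3 — ok
T2 CAS — after: cnt=4, r=3 — retry
T2 LOAD — after: cnt=4, r=4 — load
T2 CAS — after: cnt=5, r=4 — ok
Log disagrees first at step 8.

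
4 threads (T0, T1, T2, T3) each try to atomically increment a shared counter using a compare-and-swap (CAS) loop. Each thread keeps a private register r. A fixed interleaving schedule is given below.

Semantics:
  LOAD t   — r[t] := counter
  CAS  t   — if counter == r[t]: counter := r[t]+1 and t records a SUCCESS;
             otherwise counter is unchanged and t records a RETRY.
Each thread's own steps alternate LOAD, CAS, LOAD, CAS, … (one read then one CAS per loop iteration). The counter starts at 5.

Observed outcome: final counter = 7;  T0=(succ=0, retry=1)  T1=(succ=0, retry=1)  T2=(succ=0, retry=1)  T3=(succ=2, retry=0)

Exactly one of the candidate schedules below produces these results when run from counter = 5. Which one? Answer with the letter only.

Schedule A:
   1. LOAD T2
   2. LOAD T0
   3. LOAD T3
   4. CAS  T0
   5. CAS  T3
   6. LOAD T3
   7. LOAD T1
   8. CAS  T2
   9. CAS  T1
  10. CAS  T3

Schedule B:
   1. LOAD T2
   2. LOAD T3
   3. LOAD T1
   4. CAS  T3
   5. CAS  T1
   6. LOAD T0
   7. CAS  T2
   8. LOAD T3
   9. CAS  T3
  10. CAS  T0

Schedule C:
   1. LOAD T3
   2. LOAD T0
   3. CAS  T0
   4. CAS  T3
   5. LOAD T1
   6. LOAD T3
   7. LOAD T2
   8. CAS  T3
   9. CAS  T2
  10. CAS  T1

Tracing schedule B:
step 1: T2 LOAD ⇒ load; ctr=5 reg=5
step 2: T3 LOAD ⇒ load; ctr=5 reg=5
step 3: T1 LOAD ⇒ load; ctr=5 reg=5
step 4: T3 CAS ⇒ ok; ctr=6 reg=5
step 5: T1 CAS ⇒ retry; ctr=6 reg=5
step 6: T0 LOAD ⇒ load; ctr=6 reg=6
step 7: T2 CAS ⇒ retry; ctr=6 reg=5
step 8: T3 LOAD ⇒ load; ctr=6 reg=6
step 9: T3 CAS ⇒ ok; ctr=7 reg=6
step 10: T0 CAS ⇒ retry; ctr=7 reg=6

B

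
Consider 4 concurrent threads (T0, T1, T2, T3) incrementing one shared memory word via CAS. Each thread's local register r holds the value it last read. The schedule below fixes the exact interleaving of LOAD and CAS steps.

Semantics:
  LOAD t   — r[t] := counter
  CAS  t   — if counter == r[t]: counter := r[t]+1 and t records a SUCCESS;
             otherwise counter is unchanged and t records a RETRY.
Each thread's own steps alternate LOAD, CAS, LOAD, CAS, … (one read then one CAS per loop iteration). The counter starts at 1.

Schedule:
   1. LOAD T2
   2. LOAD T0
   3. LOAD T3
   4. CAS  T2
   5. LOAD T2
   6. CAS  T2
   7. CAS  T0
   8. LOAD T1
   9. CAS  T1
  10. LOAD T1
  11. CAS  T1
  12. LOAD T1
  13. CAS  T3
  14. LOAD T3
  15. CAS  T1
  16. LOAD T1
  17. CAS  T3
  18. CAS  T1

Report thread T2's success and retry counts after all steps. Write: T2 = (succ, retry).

   1) LOAD T2:  M=1  r_T2=1
   2) LOAD T0:  M=1  r_T0=1
   3) LOAD T3:  M=1  r_T3=1
   4) CAS  T2:  M=2  r_T2=1 ✓
   5) LOAD T2:  M=2  r_T2=2
   6) CAS  T2:  M=3  r_T2=2 ✓
   7) CAS  T0:  M=3  r_T0=1 ✗
   8) LOAD T1:  M=3  r_T1=3
   9) CAS  T1:  M=4  r_T1=3 ✓
  10) LOAD T1:  M=4  r_T1=4
  11) CAS  T1:  M=5  r_T1=4 ✓
  12) LOAD T1:  M=5  r_T1=5
  13) CAS  T3:  M=5  r_T3=1 ✗
  14) LOAD T3:  M=5  r_T3=5
  15) CAS  T1:  M=6  r_T1=5 ✓
  16) LOAD T1:  M=6  r_T1=6
  17) CAS  T3:  M=6  r_T3=5 ✗
  18) CAS  T1:  M=7  r_T1=6 ✓

T2 = (2, 0)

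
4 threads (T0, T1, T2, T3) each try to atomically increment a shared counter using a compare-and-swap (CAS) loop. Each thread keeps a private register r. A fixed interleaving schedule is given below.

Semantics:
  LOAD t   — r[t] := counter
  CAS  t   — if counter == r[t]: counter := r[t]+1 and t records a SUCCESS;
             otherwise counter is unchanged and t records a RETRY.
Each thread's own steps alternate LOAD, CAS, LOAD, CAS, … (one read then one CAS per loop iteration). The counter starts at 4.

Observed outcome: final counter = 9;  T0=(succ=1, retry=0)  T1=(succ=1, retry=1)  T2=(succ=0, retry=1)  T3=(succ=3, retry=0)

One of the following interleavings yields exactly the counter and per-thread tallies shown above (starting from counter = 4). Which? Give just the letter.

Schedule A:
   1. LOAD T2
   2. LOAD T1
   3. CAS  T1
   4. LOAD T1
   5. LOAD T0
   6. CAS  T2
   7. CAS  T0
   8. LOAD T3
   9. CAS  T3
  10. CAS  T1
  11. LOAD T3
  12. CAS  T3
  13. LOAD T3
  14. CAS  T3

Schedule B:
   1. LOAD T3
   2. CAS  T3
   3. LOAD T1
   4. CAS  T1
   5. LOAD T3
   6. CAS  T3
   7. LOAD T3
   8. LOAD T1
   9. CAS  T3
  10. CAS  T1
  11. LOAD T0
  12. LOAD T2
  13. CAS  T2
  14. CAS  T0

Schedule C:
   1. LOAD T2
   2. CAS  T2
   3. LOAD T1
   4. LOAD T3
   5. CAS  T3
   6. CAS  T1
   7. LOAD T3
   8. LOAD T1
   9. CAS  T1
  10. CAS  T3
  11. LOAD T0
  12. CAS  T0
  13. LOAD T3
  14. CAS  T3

A

Run A:
[1] T2.load  rd  (counter 4, T2.r 4)
[2] T1.load  rd  (counter 4, T1.r 4)
[3] T1.cas  hit  (counter 5, T1.r 4)
[4] T1.load  rd  (counter 5, T1.r 5)
[5] T0.load  rd  (counter 5, T0.r 5)
[6] T2.cas  miss  (counter 5, T2.r 4)
[7] T0.cas  hit  (counter 6, T0.r 5)
[8] T3.load  rd  (counter 6, T3.r 6)
[9] T3.cas  hit  (counter 7, T3.r 6)
[10] T1.cas  miss  (counter 7, T1.r 5)
[11] T3.load  rd  (counter 7, T3.r 7)
[12] T3.cas  hit  (counter 8, T3.r 7)
[13] T3.load  rd  (counter 8, T3.r 8)
[14] T3.cas  hit  (counter 9, T3.r 8)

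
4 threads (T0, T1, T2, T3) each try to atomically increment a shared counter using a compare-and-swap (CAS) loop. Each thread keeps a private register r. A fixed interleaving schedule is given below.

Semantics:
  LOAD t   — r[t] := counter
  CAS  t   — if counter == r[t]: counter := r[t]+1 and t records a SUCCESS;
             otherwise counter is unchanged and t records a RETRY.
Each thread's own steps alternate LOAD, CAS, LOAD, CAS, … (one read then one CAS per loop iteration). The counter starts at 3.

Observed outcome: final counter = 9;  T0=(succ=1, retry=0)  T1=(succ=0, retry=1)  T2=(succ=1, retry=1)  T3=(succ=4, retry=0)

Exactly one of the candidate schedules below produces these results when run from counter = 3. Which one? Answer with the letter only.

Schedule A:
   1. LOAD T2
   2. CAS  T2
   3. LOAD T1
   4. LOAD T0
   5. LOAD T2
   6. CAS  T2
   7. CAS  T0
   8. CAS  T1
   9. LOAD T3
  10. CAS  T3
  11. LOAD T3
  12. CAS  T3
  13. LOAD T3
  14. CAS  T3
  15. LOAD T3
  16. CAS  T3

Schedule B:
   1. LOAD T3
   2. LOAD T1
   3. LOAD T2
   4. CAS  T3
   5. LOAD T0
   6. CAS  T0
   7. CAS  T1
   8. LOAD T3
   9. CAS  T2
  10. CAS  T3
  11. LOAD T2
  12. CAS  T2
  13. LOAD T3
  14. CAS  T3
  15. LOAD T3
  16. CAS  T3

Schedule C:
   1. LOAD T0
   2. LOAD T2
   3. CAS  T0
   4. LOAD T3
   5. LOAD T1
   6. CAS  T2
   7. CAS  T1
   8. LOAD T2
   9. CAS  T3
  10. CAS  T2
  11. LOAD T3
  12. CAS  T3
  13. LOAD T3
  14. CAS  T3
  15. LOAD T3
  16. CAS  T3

B

Simulating candidate B:
#1 T3 reads 3
#2 T1 reads 3
#3 T2 reads 3
#4 T3 CAS(3→4) writes; counter now 4
#5 T0 reads 4
#6 T0 CAS(4→5) writes; counter now 5
#7 T1 CAS(3→4) fails; counter now 5
#8 T3 reads 5
#9 T2 CAS(3→4) fails; counter now 5
#10 T3 CAS(5→6) writes; counter now 6
#11 T2 reads 6
#12 T2 CAS(6→7) writes; counter now 7
#13 T3 reads 7
#14 T3 CAS(7→8) writes; counter now 8
#15 T3 reads 8
#16 T3 CAS(8→9) writes; counter now 9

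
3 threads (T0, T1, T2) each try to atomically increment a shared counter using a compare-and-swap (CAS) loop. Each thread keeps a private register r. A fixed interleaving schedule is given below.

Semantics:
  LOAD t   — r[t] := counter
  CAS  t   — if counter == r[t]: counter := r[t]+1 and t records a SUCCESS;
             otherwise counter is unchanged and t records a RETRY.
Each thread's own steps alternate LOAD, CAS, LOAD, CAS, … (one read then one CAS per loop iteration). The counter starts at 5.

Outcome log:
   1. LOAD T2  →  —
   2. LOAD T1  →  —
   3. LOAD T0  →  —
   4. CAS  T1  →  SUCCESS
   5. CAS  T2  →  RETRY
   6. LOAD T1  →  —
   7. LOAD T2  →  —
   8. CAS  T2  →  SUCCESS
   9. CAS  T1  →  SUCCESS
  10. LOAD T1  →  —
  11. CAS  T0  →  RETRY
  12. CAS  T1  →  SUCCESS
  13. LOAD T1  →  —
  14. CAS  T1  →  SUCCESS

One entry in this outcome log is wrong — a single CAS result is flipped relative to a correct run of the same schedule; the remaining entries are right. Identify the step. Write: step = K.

Correct run:
step 1: T2 LOAD ⇒ load; ctr=5 reg=5
step 2: T1 LOAD ⇒ load; ctr=5 reg=5
step 3: T0 LOAD ⇒ load; ctr=5 reg=5
step 4: T1 CAS ⇒ ok; ctr=6 reg=5
step 5: T2 CAS ⇒ retry; ctr=6 reg=5
step 6: T1 LOAD ⇒ load; ctr=6 reg=6
step 7: T2 LOAD ⇒ load; ctr=6 reg=6
step 8: T2 CAS ⇒ ok; ctr=7 reg=6
step 9: T1 CAS ⇒ retry; ctr=7 reg=6
step 10: T1 LOAD ⇒ load; ctr=7 reg=7
step 11: T0 CAS ⇒ retry; ctr=7 reg=5
step 12: T1 CAS ⇒ ok; ctr=8 reg=7
step 13: T1 LOAD ⇒ load; ctr=8 reg=8
step 14: T1 CAS ⇒ ok; ctr=9 reg=8
Log disagrees first at step 9.

step = 9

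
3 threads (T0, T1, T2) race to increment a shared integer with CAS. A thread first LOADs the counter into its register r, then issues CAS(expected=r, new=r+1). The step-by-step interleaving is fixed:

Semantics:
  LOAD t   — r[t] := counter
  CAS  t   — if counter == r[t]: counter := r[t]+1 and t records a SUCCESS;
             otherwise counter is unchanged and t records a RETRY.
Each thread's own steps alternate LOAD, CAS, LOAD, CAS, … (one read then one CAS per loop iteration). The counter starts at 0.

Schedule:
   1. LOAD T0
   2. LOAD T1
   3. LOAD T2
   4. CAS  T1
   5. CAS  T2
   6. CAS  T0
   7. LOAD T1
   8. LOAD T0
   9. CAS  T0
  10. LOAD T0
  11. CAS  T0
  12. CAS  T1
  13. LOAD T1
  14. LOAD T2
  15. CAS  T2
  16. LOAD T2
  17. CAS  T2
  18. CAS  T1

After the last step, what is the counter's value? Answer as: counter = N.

T0 LOAD — after: cnt=0, r=0 — load
T1 LOAD — after: cnt=0, r=0 — load
T2 LOAD — after: cnt=0, r=0 — load
T1 CAS — after: cnt=1, r=0 — ok
T2 CAS — after: cnt=1, r=0 — retry
T0 CAS — after: cnt=1, r=0 — retry
T1 LOAD — after: cnt=1, r=1 — load
T0 LOAD — after: cnt=1, r=1 — load
T0 CAS — after: cnt=2, r=1 — ok
T0 LOAD — after: cnt=2, r=2 — load
T0 CAS — after: cnt=3, r=2 — ok
T1 CAS — after: cnt=3, r=1 — retry
T1 LOAD — after: cnt=3, r=3 — load
T2 LOAD — after: cnt=3, r=3 — load
T2 CAS — after: cnt=4, r=3 — ok
T2 LOAD — after: cnt=4, r=4 — load
T2 CAS — after: cnt=5, r=4 — ok
T1 CAS — after: cnt=5, r=3 — retry

counter = 5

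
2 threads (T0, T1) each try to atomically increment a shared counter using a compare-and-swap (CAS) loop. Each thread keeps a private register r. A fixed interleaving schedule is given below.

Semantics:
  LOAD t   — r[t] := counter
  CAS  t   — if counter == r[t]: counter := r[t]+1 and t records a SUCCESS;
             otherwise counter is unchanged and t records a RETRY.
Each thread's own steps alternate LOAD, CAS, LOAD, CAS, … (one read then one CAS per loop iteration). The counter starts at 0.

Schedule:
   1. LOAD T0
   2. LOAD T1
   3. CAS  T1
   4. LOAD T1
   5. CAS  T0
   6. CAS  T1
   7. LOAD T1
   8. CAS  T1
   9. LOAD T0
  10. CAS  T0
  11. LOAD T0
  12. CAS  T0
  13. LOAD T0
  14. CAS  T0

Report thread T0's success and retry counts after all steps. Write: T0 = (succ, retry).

T0 = (3, 1)

step 1: T0 LOAD ⇒ load; ctr=0 reg=0
step 2: T1 LOAD ⇒ load; ctr=0 reg=0
step 3: T1 CAS ⇒ ok; ctr=1 reg=0
step 4: T1 LOAD ⇒ load; ctr=1 reg=1
step 5: T0 CAS ⇒ retry; ctr=1 reg=0
step 6: T1 CAS ⇒ ok; ctr=2 reg=1
step 7: T1 LOAD ⇒ load; ctr=2 reg=2
step 8: T1 CAS ⇒ ok; ctr=3 reg=2
step 9: T0 LOAD ⇒ load; ctr=3 reg=3
step 10: T0 CAS ⇒ ok; ctr=4 reg=3
step 11: T0 LOAD ⇒ load; ctr=4 reg=4
step 12: T0 CAS ⇒ ok; ctr=5 reg=4
step 13: T0 LOAD ⇒ load; ctr=5 reg=5
step 14: T0 CAS ⇒ ok; ctr=6 reg=5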